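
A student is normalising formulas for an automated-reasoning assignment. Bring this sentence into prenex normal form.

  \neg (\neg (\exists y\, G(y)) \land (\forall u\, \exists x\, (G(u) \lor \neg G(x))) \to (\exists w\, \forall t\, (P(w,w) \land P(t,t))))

\forall y\, \forall u\, \exists x\, \forall w\, \exists t\, (\neg G(y) \land (G(u) \lor \neg G(x)) \land (\neg P(w,w) \lor \neg P(t,t)))

First replace A → B with ¬A ∨ B.
  \neg (\neg (\neg (\exists y\, G(y)) \land (\forall u\, \exists x\, (G(u) \lor \neg G(x)))) \lor (\exists w\, \forall t\, (P(w,w) \land P(t,t))))
Move each ¬ inward, flipping quantifiers it crosses:
  (\forall y\, \neg G(y)) \land (\forall u\, \exists x\, (G(u) \lor \neg G(x))) \land (\forall w\, \exists t\, (\neg P(w,w) \lor \neg P(t,t)))
Extract every quantifier outward, since the variables are now distinct and don't occur free across branches:
  \forall y\, \forall u\, \exists x\, \forall w\, \exists t\, (\neg G(y) \land (G(u) \lor \neg G(x)) \land (\neg P(w,w) \lor \neg P(t,t)))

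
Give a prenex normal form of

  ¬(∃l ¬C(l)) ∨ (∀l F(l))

∀l ∀y (C(l) ∨ F(y))

Move each ¬ inward, flipping quantifiers it crosses:
  (∀l C(l)) ∨ (∀l F(l))
Give each quantifier a distinct variable: l↦y.
  (∀l C(l)) ∨ (∀y F(y))
Finally move all quantifiers to the prefix:
  ∀l ∀y (C(l) ∨ F(y))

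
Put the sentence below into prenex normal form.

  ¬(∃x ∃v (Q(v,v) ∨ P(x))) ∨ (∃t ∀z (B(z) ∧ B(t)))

∀x ∀v ∃t ∀z (¬Q(v,v) ∧ ¬P(x) ∨ B(z) ∧ B(t))

Drive negations inward (¬∀x A ≡ ∃x ¬A, ¬∃x A ≡ ∀x ¬A, De Morgan for ∧/∨):
  (∀x ∀v (¬Q(v,v) ∧ ¬P(x))) ∨ (∃t ∀z (B(z) ∧ B(t)))
All bound variables are already distinct, so no renaming is needed.
Pull the quantifiers to the front (each side's bound variable is not free in the other side):
  ∀x ∀v ∃t ∀z (¬Q(v,v) ∧ ¬P(x) ∨ B(z) ∧ B(t))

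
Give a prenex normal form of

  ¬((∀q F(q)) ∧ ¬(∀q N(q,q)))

∃q ∀u1 (¬F(q) ∨ N(u1,u1))

Push ¬ through the quantifiers and connectives to reach negation normal form:
  (∃q ¬F(q)) ∨ (∀q N(q,q))
Give each quantifier a distinct variable: q↦u1.
  (∃q ¬F(q)) ∨ (∀u1 N(u1,u1))
Pull the quantifiers to the front (each side's bound variable is not free in the other side):
  ∃q ∀u1 (¬F(q) ∨ N(u1,u1))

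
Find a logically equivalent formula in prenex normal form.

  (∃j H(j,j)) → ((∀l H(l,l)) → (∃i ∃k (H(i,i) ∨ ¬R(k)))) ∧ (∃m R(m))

∀j ∃l ∃i ∃k ∃m (¬H(j,j) ∨ (¬H(l,l) ∨ H(i,i) ∨ ¬R(k)) ∧ R(m))

Rewrite implications/biconditionals: A → B as ¬A ∨ B.
  ¬(∃j H(j,j)) ∨ (¬(∀l H(l,l)) ∨ (∃i ∃k (H(i,i) ∨ ¬R(k)))) ∧ (∃m R(m))
Move each ¬ inward, flipping quantifiers it crosses:
  (∀j ¬H(j,j)) ∨ ((∃l ¬H(l,l)) ∨ (∃i ∃k (H(i,i) ∨ ¬R(k)))) ∧ (∃m R(m))
All bound variables are already distinct, so no renaming is needed.
Pull the quantifiers to the front (each side's bound variable is not free in the other side):
  ∀j ∃l ∃i ∃k ∃m (¬H(j,j) ∨ (¬H(l,l) ∨ H(i,i) ∨ ¬R(k)) ∧ R(m))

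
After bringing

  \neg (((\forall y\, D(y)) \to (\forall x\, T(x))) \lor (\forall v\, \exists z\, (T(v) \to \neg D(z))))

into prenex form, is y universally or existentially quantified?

universal

Rewrite implications/biconditionals: A → B as ¬A ∨ B.
  \neg (\neg (\forall y\, D(y)) \lor (\forall x\, T(x)) \lor (\forall v\, \exists z\, (\neg T(v) \lor \neg D(z))))
Move each ¬ inward, flipping quantifiers it crosses:
  (\forall y\, D(y)) \land (\exists x\, \neg T(x)) \land (\exists v\, \forall z\, (T(v) \land D(z)))
Extract every quantifier outward, since the variables are now distinct and don't occur free across branches:
  \forall y\, \exists x\, \exists v\, \forall z\, (D(y) \land \neg T(x) \land T(v) \land D(z))
The quantifier \forall y sits under an even number of negations (counting the antecedent side of each →), so it remains universal.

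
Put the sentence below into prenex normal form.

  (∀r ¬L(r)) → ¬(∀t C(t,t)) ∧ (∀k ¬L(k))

∃r ∃t ∀k (L(r) ∨ ¬C(t,t) ∧ ¬L(k))

First replace A → B with ¬A ∨ B.
  ¬(∀r ¬L(r)) ∨ ¬(∀t C(t,t)) ∧ (∀k ¬L(k))
Drive negations inward (¬∀x A ≡ ∃x ¬A, ¬∃x A ≡ ∀x ¬A, De Morgan for ∧/∨):
  (∃r L(r)) ∨ (∃t ¬C(t,t)) ∧ (∀k ¬L(k))
All bound variables are already distinct, so no renaming is needed.
Pull the quantifiers to the front (each side's bound variable is not free in the other side):
  ∃r ∃t ∀k (L(r) ∨ ¬C(t,t) ∧ ¬L(k))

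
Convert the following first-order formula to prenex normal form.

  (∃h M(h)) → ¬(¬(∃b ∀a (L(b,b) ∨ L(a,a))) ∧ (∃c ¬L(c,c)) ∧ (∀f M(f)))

∀h ∃b ∀a ∀c ∃f (¬M(h) ∨ L(b,b) ∨ L(a,a) ∨ L(c,c) ∨ ¬M(f))

Eliminate → and ↔ using ¬ and ∨.
  ¬(∃h M(h)) ∨ ¬(¬(∃b ∀a (L(b,b) ∨ L(a,a))) ∧ (∃c ¬L(c,c)) ∧ (∀f M(f)))
Push ¬ through the quantifiers and connectives to reach negation normal form:
  (∀h ¬M(h)) ∨ (∃b ∀a (L(b,b) ∨ L(a,a))) ∨ (∀c L(c,c)) ∨ (∃f ¬M(f))
All bound variables are already distinct, so no renaming is needed.
Extract every quantifier outward, since the variables are now distinct and don't occur free across branches:
  ∀h ∃b ∀a ∀c ∃f (¬M(h) ∨ L(b,b) ∨ L(a,a) ∨ L(c,c) ∨ ¬M(f))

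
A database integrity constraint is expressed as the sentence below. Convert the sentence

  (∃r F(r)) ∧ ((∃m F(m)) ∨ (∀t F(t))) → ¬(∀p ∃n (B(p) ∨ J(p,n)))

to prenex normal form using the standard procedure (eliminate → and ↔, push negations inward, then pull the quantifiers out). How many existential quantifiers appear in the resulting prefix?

2

Rewrite implications/biconditionals: A → B as ¬A ∨ B.
  ¬((∃r F(r)) ∧ ((∃m F(m)) ∨ (∀t F(t)))) ∨ ¬(∀p ∃n (B(p) ∨ J(p,n)))
Drive negations inward (¬∀x A ≡ ∃x ¬A, ¬∃x A ≡ ∀x ¬A, De Morgan for ∧/∨):
  (∀r ¬F(r)) ∨ (∀m ¬F(m)) ∧ (∃t ¬F(t)) ∨ (∃p ∀n (¬B(p) ∧ ¬J(p,n)))
All bound variables are already distinct, so no renaming is needed.
Extract every quantifier outward, since the variables are now distinct and don't occur free across branches:
  ∀r ∀m ∃t ∃p ∀n (¬F(r) ∨ ¬F(m) ∧ ¬F(t) ∨ ¬B(p) ∧ ¬J(p,n))
The prefix is ∀r ∀m ∃t ∃p ∀n: 3 universal, 2 existential.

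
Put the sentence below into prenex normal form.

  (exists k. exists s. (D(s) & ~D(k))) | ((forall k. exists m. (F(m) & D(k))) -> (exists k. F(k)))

exists k. exists s. exists q. forall m. exists w1. (D(s) & ~D(k) | ~F(m) | ~D(q) | F(w1))

Eliminate → and ↔ using ¬ and ∨.
  (exists k. exists s. (D(s) & ~D(k))) | ~(forall k. exists m. (F(m) & D(k))) | (exists k. F(k))
Push ¬ through the quantifiers and connectives to reach negation normal form:
  (exists k. exists s. (D(s) & ~D(k))) | (exists k. forall m. (~F(m) | ~D(k))) | (exists k. F(k))
Standardize variables apart so no two quantifiers bind the same name: k↦q, k↦w1.
  (exists k. exists s. (D(s) & ~D(k))) | (exists q. forall m. (~F(m) | ~D(q))) | (exists w1. F(w1))
Finally move all quantifiers to the prefix:
  exists k. exists s. exists q. forall m. exists w1. (D(s) & ~D(k) | ~F(m) | ~D(q) | F(w1))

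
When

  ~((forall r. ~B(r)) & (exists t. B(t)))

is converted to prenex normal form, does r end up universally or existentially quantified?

existential

Drive negations inward (¬∀x A ≡ ∃x ¬A, ¬∃x A ≡ ∀x ¬A, De Morgan for ∧/∨):
  (exists r. B(r)) | (forall t. ~B(t))
All bound variables are already distinct, so no renaming is needed.
Finally move all quantifiers to the prefix:
  exists r. forall t. (B(r) | ~B(t))
The quantifier forall r sits under an odd number of negations, so it flips to exists r.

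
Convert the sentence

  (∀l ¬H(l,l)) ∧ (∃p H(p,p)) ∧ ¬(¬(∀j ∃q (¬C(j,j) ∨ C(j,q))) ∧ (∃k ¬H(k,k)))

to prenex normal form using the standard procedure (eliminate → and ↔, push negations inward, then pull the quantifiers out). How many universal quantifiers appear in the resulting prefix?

3

Move each ¬ inward, flipping quantifiers it crosses:
  (∀l ¬H(l,l)) ∧ (∃p H(p,p)) ∧ ((∀j ∃q (¬C(j,j) ∨ C(j,q))) ∨ (∀k H(k,k)))
Extract every quantifier outward, since the variables are now distinct and don't occur free across branches:
  ∀l ∃p ∀j ∃q ∀k (¬H(l,l) ∧ H(p,p) ∧ (¬C(j,j) ∨ C(j,q) ∨ H(k,k)))
The prefix is ∀l ∃p ∀j ∃q ∀k: 3 universal, 2 existential.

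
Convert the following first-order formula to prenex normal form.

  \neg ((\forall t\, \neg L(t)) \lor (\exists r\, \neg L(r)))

Push ¬ through the quantifiers and connectives to reach negation normal form:
  (\exists t\, L(t)) \land (\forall r\, L(r))
Pull the quantifiers to the front (each side's bound variable is not free in the other side):
  \exists t\, \forall r\, (L(t) \land L(r))

\exists t\, \forall r\, (L(t) \land L(r))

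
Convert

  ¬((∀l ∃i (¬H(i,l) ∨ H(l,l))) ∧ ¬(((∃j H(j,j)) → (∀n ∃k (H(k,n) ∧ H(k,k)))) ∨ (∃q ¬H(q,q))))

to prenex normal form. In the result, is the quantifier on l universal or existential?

existential

Eliminate → and ↔ using ¬ and ∨.
  ¬((∀l ∃i (¬H(i,l) ∨ H(l,l))) ∧ ¬(¬(∃j H(j,j)) ∨ (∀n ∃k (H(k,n) ∧ H(k,k))) ∨ (∃q ¬H(q,q))))
Move each ¬ inward, flipping quantifiers it crosses:
  (∃l ∀i (H(i,l) ∧ ¬H(l,l))) ∨ (∀j ¬H(j,j)) ∨ (∀n ∃k (H(k,n) ∧ H(k,k))) ∨ (∃q ¬H(q,q))
All bound variables are already distinct, so no renaming is needed.
Pull the quantifiers to the front (each side's bound variable is not free in the other side):
  ∃l ∀i ∀j ∀n ∃k ∃q (H(i,l) ∧ ¬H(l,l) ∨ ¬H(j,j) ∨ H(k,n) ∧ H(k,k) ∨ ¬H(q,q))
The quantifier ∀l sits under an odd number of negations (counting the antecedent side of each →), so it flips to ∃l.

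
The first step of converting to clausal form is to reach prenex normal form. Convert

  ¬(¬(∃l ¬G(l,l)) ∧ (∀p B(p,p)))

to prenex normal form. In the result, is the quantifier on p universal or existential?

Move each ¬ inward, flipping quantifiers it crosses:
  (∃l ¬G(l,l)) ∨ (∃p ¬B(p,p))
All bound variables are already distinct, so no renaming is needed.
Pull the quantifiers to the front (each side's bound variable is not free in the other side):
  ∃l ∃p (¬G(l,l) ∨ ¬B(p,p))
The quantifier ∀p sits under an odd number of negations, so it flips to ∃p.

existential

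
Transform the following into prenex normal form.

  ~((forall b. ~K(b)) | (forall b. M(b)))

exists b. exists v. (K(b) & ~M(v))

Push ¬ through the quantifiers and connectives to reach negation normal form:
  (exists b. K(b)) & (exists b. ~M(b))
Give each quantifier a distinct variable: b↦v.
  (exists b. K(b)) & (exists v. ~M(v))
Finally move all quantifiers to the prefix:
  exists b. exists v. (K(b) & ~M(v))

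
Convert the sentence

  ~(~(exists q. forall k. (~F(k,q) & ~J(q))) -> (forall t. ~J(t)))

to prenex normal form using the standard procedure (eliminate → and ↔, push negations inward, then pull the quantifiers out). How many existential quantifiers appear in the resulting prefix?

Eliminate → and ↔ using ¬ and ∨.
  ~(~~(exists q. forall k. (~F(k,q) & ~J(q))) | (forall t. ~J(t)))
Drive negations inward (¬∀x A ≡ ∃x ¬A, ¬∃x A ≡ ∀x ¬A, De Morgan for ∧/∨):
  (forall q. exists k. (F(k,q) | J(q))) & (exists t. J(t))
All bound variables are already distinct, so no renaming is needed.
Pull the quantifiers to the front (each side's bound variable is not free in the other side):
  forall q. exists k. exists t. ((F(k,q) | J(q)) & J(t))
The prefix is forall q exists k exists t: 1 universal, 2 existential.

2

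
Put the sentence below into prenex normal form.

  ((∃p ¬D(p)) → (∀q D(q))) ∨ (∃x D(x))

∀p ∀q ∃x (D(p) ∨ D(q) ∨ D(x))

Eliminate → and ↔ using ¬ and ∨.
  ¬(∃p ¬D(p)) ∨ (∀q D(q)) ∨ (∃x D(x))
Move each ¬ inward, flipping quantifiers it crosses:
  (∀p D(p)) ∨ (∀q D(q)) ∨ (∃x D(x))
All bound variables are already distinct, so no renaming is needed.
Pull the quantifiers to the front (each side's bound variable is not free in the other side):
  ∀p ∀q ∃x (D(p) ∨ D(q) ∨ D(x))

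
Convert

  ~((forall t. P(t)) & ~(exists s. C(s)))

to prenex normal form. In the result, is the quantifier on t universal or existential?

Push ¬ through the quantifiers and connectives to reach negation normal form:
  (exists t. ~P(t)) | (exists s. C(s))
Extract every quantifier outward, since the variables are now distinct and don't occur free across branches:
  exists t. exists s. (~P(t) | C(s))
The quantifier forall t sits under an odd number of negations, so it flips to exists t.

existential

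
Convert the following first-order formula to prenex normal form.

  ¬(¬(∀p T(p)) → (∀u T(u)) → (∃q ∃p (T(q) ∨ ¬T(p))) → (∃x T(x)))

Rewrite implications/biconditionals: A → B as ¬A ∨ B.
  ¬(¬¬(∀p T(p)) ∨ ¬(∀u T(u)) ∨ ¬(∃q ∃p (T(q) ∨ ¬T(p))) ∨ (∃x T(x)))
Drive negations inward (¬∀x A ≡ ∃x ¬A, ¬∃x A ≡ ∀x ¬A, De Morgan for ∧/∨):
  (∃p ¬T(p)) ∧ (∀u T(u)) ∧ (∃q ∃p (T(q) ∨ ¬T(p))) ∧ (∀x ¬T(x))
Rename bound variables to avoid capture: p↦s.
  (∃p ¬T(p)) ∧ (∀u T(u)) ∧ (∃q ∃s (T(q) ∨ ¬T(s))) ∧ (∀x ¬T(x))
Finally move all quantifiers to the prefix:
  ∃p ∀u ∃q ∃s ∀x (¬T(p) ∧ T(u) ∧ (T(q) ∨ ¬T(s)) ∧ ¬T(x))

∃p ∀u ∃q ∃s ∀x (¬T(p) ∧ T(u) ∧ (T(q) ∨ ¬T(s)) ∧ ¬T(x))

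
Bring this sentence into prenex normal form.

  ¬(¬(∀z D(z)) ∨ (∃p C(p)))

∀z ∀p (D(z) ∧ ¬C(p))

Move each ¬ inward, flipping quantifiers it crosses:
  (∀z D(z)) ∧ (∀p ¬C(p))
Pull the quantifiers to the front (each side's bound variable is not free in the other side):
  ∀z ∀p (D(z) ∧ ¬C(p))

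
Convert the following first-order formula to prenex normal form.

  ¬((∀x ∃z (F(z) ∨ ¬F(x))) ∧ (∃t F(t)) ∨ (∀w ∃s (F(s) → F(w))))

Eliminate → and ↔ using ¬ and ∨.
  ¬((∀x ∃z (F(z) ∨ ¬F(x))) ∧ (∃t F(t)) ∨ (∀w ∃s (¬F(s) ∨ F(w))))
Move each ¬ inward, flipping quantifiers it crosses:
  ((∃x ∀z (¬F(z) ∧ F(x))) ∨ (∀t ¬F(t))) ∧ (∃w ∀s (F(s) ∧ ¬F(w)))
All bound variables are already distinct, so no renaming is needed.
Extract every quantifier outward, since the variables are now distinct and don't occur free across branches:
  ∃x ∀z ∀t ∃w ∀s ((¬F(z) ∧ F(x) ∨ ¬F(t)) ∧ F(s) ∧ ¬F(w))

∃x ∀z ∀t ∃w ∀s ((¬F(z) ∧ F(x) ∨ ¬F(t)) ∧ F(s) ∧ ¬F(w))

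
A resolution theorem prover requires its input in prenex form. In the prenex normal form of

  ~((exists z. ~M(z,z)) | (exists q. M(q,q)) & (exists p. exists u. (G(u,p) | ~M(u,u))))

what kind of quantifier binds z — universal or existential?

Push ¬ through the quantifiers and connectives to reach negation normal form:
  (forall z. M(z,z)) & ((forall q. ~M(q,q)) | (forall p. forall u. (~G(u,p) & M(u,u))))
All bound variables are already distinct, so no renaming is needed.
Extract every quantifier outward, since the variables are now distinct and don't occur free across branches:
  forall z. forall q. forall p. forall u. (M(z,z) & (~M(q,q) | ~G(u,p) & M(u,u)))
The quantifier exists z sits under an odd number of negations, so it flips to forall z.

universal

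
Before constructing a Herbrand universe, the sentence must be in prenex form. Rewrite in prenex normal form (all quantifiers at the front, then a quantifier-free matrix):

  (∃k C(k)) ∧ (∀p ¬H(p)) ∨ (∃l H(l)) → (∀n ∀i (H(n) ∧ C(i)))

∀k ∃p ∀l ∀n ∀i ((¬C(k) ∨ H(p)) ∧ ¬H(l) ∨ H(n) ∧ C(i))

First replace A → B with ¬A ∨ B.
  ¬((∃k C(k)) ∧ (∀p ¬H(p)) ∨ (∃l H(l))) ∨ (∀n ∀i (H(n) ∧ C(i)))
Push ¬ through the quantifiers and connectives to reach negation normal form:
  ((∀k ¬C(k)) ∨ (∃p H(p))) ∧ (∀l ¬H(l)) ∨ (∀n ∀i (H(n) ∧ C(i)))
All bound variables are already distinct, so no renaming is needed.
Finally move all quantifiers to the prefix:
  ∀k ∃p ∀l ∀n ∀i ((¬C(k) ∨ H(p)) ∧ ¬H(l) ∨ H(n) ∧ C(i))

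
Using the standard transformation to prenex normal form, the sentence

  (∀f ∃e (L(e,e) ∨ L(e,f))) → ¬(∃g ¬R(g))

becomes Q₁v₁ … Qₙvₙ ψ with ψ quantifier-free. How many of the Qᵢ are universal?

2

Rewrite implications/biconditionals: A → B as ¬A ∨ B.
  ¬(∀f ∃e (L(e,e) ∨ L(e,f))) ∨ ¬(∃g ¬R(g))
Move each ¬ inward, flipping quantifiers it crosses:
  (∃f ∀e (¬L(e,e) ∧ ¬L(e,f))) ∨ (∀g R(g))
Pull the quantifiers to the front (each side's bound variable is not free in the other side):
  ∃f ∀e ∀g (¬L(e,e) ∧ ¬L(e,f) ∨ R(g))
The prefix is ∃f ∀e ∀g: 2 universal, 1 existential.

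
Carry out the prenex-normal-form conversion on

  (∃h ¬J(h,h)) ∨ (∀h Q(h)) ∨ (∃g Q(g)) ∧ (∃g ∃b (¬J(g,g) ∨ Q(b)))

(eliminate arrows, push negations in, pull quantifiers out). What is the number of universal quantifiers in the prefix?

1

Standardize variables apart so no two quantifiers bind the same name: h↦c, g↦v.
  (∃h ¬J(h,h)) ∨ (∀c Q(c)) ∨ (∃g Q(g)) ∧ (∃v ∃b (¬J(v,v) ∨ Q(b)))
Pull the quantifiers to the front (each side's bound variable is not free in the other side):
  ∃h ∀c ∃g ∃v ∃b (¬J(h,h) ∨ Q(c) ∨ Q(g) ∧ (¬J(v,v) ∨ Q(b)))
The prefix is ∃h ∀c ∃g ∃v ∃b: 1 universal, 4 existential.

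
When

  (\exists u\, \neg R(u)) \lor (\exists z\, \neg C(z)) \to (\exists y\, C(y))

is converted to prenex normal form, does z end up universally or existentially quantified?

Rewrite implications/biconditionals: A → B as ¬A ∨ B.
  \neg ((\exists u\, \neg R(u)) \lor (\exists z\, \neg C(z))) \lor (\exists y\, C(y))
Push ¬ through the quantifiers and connectives to reach negation normal form:
  (\forall u\, R(u)) \land (\forall z\, C(z)) \lor (\exists y\, C(y))
All bound variables are already distinct, so no renaming is needed.
Extract every quantifier outward, since the variables are now distinct and don't occur free across branches:
  \forall u\, \forall z\, \exists y\, (R(u) \land C(z) \lor C(y))
The quantifier \exists z sits under an odd number of negations (counting the antecedent side of each →), so it flips to \forall z.

universal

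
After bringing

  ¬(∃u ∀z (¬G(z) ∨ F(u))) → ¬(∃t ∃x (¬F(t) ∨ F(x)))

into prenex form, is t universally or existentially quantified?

Rewrite implications/biconditionals: A → B as ¬A ∨ B.
  ¬¬(∃u ∀z (¬G(z) ∨ F(u))) ∨ ¬(∃t ∃x (¬F(t) ∨ F(x)))
Drive negations inward (¬∀x A ≡ ∃x ¬A, ¬∃x A ≡ ∀x ¬A, De Morgan for ∧/∨):
  (∃u ∀z (¬G(z) ∨ F(u))) ∨ (∀t ∀x (F(t) ∧ ¬F(x)))
All bound variables are already distinct, so no renaming is needed.
Pull the quantifiers to the front (each side's bound variable is not free in the other side):
  ∃u ∀z ∀t ∀x (¬G(z) ∨ F(u) ∨ F(t) ∧ ¬F(x))
The quantifier ∃t sits under an odd number of negations (counting the antecedent side of each →), so it flips to ∀t.

universal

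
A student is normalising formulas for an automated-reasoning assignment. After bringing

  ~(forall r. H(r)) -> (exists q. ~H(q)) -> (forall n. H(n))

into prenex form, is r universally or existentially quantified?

Eliminate → and ↔ using ¬ and ∨.
  ~~(forall r. H(r)) | ~(exists q. ~H(q)) | (forall n. H(n))
Push ¬ through the quantifiers and connectives to reach negation normal form:
  (forall r. H(r)) | (forall q. H(q)) | (forall n. H(n))
All bound variables are already distinct, so no renaming is needed.
Finally move all quantifiers to the prefix:
  forall r. forall q. forall n. (H(r) | H(q) | H(n))
The quantifier forall r sits under an even number of negations (counting the antecedent side of each →), so it remains universal.

universal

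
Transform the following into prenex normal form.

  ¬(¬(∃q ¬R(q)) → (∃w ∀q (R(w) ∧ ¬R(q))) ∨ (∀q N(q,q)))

∀q ∀w ∃u ∃t (R(q) ∧ (¬R(w) ∨ R(u)) ∧ ¬N(t,t))

Eliminate → and ↔ using ¬ and ∨.
  ¬(¬¬(∃q ¬R(q)) ∨ (∃w ∀q (R(w) ∧ ¬R(q))) ∨ (∀q N(q,q)))
Drive negations inward (¬∀x A ≡ ∃x ¬A, ¬∃x A ≡ ∀x ¬A, De Morgan for ∧/∨):
  (∀q R(q)) ∧ (∀w ∃q (¬R(w) ∨ R(q))) ∧ (∃q ¬N(q,q))
Standardize variables apart so no two quantifiers bind the same name: q↦u, q↦t.
  (∀q R(q)) ∧ (∀w ∃u (¬R(w) ∨ R(u))) ∧ (∃t ¬N(t,t))
Finally move all quantifiers to the prefix:
  ∀q ∀w ∃u ∃t (R(q) ∧ (¬R(w) ∨ R(u)) ∧ ¬N(t,t))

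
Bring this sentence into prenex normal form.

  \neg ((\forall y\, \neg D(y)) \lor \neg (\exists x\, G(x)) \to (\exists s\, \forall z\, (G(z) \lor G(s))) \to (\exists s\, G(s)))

\forall y\, \forall x\, \exists s\, \forall z\, \forall b\, ((\neg D(y) \lor \neg G(x)) \land (G(z) \lor G(s)) \land \neg G(b))

Eliminate → and ↔ using ¬ and ∨.
  \neg (\neg ((\forall y\, \neg D(y)) \lor \neg (\exists x\, G(x))) \lor \neg (\exists s\, \forall z\, (G(z) \lor G(s))) \lor (\exists s\, G(s)))
Move each ¬ inward, flipping quantifiers it crosses:
  ((\forall y\, \neg D(y)) \lor (\forall x\, \neg G(x))) \land (\exists s\, \forall z\, (G(z) \lor G(s))) \land (\forall s\, \neg G(s))
Standardize variables apart so no two quantifiers bind the same name: s↦b.
  ((\forall y\, \neg D(y)) \lor (\forall x\, \neg G(x))) \land (\exists s\, \forall z\, (G(z) \lor G(s))) \land (\forall b\, \neg G(b))
Extract every quantifier outward, since the variables are now distinct and don't occur free across branches:
  \forall y\, \forall x\, \exists s\, \forall z\, \forall b\, ((\neg D(y) \lor \neg G(x)) \land (G(z) \lor G(s)) \land \neg G(b))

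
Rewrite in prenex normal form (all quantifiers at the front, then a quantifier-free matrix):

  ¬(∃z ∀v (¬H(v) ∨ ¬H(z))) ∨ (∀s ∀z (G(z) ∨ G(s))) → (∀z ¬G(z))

Rewrite implications/biconditionals: A → B as ¬A ∨ B.
  ¬(¬(∃z ∀v (¬H(v) ∨ ¬H(z))) ∨ (∀s ∀z (G(z) ∨ G(s)))) ∨ (∀z ¬G(z))
Push ¬ through the quantifiers and connectives to reach negation normal form:
  (∃z ∀v (¬H(v) ∨ ¬H(z))) ∧ (∃s ∃z (¬G(z) ∧ ¬G(s))) ∨ (∀z ¬G(z))
Rename bound variables to avoid capture: z↦b, z↦a.
  (∃z ∀v (¬H(v) ∨ ¬H(z))) ∧ (∃s ∃b (¬G(b) ∧ ¬G(s))) ∨ (∀a ¬G(a))
Extract every quantifier outward, since the variables are now distinct and don't occur free across branches:
  ∃z ∀v ∃s ∃b ∀a ((¬H(v) ∨ ¬H(z)) ∧ ¬G(b) ∧ ¬G(s) ∨ ¬G(a))

∃z ∀v ∃s ∃b ∀a ((¬H(v) ∨ ¬H(z)) ∧ ¬G(b) ∧ ¬G(s) ∨ ¬G(a))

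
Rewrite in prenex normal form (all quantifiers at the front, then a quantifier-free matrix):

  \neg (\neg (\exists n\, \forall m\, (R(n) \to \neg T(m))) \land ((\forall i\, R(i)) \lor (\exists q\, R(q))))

\exists n\, \forall m\, \exists i\, \forall q\, (\neg R(n) \lor \neg T(m) \lor \neg R(i) \land \neg R(q))

Rewrite implications/biconditionals: A → B as ¬A ∨ B.
  \neg (\neg (\exists n\, \forall m\, (\neg R(n) \lor \neg T(m))) \land ((\forall i\, R(i)) \lor (\exists q\, R(q))))
Push ¬ through the quantifiers and connectives to reach negation normal form:
  (\exists n\, \forall m\, (\neg R(n) \lor \neg T(m))) \lor (\exists i\, \neg R(i)) \land (\forall q\, \neg R(q))
Pull the quantifiers to the front (each side's bound variable is not free in the other side):
  \exists n\, \forall m\, \exists i\, \forall q\, (\neg R(n) \lor \neg T(m) \lor \neg R(i) \land \neg R(q))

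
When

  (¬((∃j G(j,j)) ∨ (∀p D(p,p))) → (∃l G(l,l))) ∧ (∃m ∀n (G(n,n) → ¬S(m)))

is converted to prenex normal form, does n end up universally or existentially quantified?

universal

Eliminate → and ↔ using ¬ and ∨.
  (¬¬((∃j G(j,j)) ∨ (∀p D(p,p))) ∨ (∃l G(l,l))) ∧ (∃m ∀n (¬G(n,n) ∨ ¬S(m)))
Push ¬ through the quantifiers and connectives to reach negation normal form:
  ((∃j G(j,j)) ∨ (∀p D(p,p)) ∨ (∃l G(l,l))) ∧ (∃m ∀n (¬G(n,n) ∨ ¬S(m)))
All bound variables are already distinct, so no renaming is needed.
Pull the quantifiers to the front (each side's bound variable is not free in the other side):
  ∃j ∀p ∃l ∃m ∀n ((G(j,j) ∨ D(p,p) ∨ G(l,l)) ∧ (¬G(n,n) ∨ ¬S(m)))
The quantifier ∀n sits under an even number of negations (counting the antecedent side of each →), so it remains universal.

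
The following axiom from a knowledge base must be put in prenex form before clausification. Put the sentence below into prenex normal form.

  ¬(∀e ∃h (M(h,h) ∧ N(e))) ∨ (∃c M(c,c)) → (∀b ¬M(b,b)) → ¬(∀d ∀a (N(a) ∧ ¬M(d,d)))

∀e ∃h ∀c ∃b ∃d ∃a (M(h,h) ∧ N(e) ∧ ¬M(c,c) ∨ M(b,b) ∨ ¬N(a) ∨ M(d,d))

Rewrite implications/biconditionals: A → B as ¬A ∨ B.
  ¬(¬(∀e ∃h (M(h,h) ∧ N(e))) ∨ (∃c M(c,c))) ∨ ¬(∀b ¬M(b,b)) ∨ ¬(∀d ∀a (N(a) ∧ ¬M(d,d)))
Push ¬ through the quantifiers and connectives to reach negation normal form:
  (∀e ∃h (M(h,h) ∧ N(e))) ∧ (∀c ¬M(c,c)) ∨ (∃b M(b,b)) ∨ (∃d ∃a (¬N(a) ∨ M(d,d)))
All bound variables are already distinct, so no renaming is needed.
Pull the quantifiers to the front (each side's bound variable is not free in the other side):
  ∀e ∃h ∀c ∃b ∃d ∃a (M(h,h) ∧ N(e) ∧ ¬M(c,c) ∨ M(b,b) ∨ ¬N(a) ∨ M(d,d))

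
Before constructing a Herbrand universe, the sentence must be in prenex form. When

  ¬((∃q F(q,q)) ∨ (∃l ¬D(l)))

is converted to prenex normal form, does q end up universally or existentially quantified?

universal

Push ¬ through the quantifiers and connectives to reach negation normal form:
  (∀q ¬F(q,q)) ∧ (∀l D(l))
All bound variables are already distinct, so no renaming is needed.
Pull the quantifiers to the front (each side's bound variable is not free in the other side):
  ∀q ∀l (¬F(q,q) ∧ D(l))
The quantifier ∃q sits under an odd number of negations, so it flips to ∀q.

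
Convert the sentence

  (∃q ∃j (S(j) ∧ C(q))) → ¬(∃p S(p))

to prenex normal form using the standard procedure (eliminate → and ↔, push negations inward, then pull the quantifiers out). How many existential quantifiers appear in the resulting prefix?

Eliminate → and ↔ using ¬ and ∨.
  ¬(∃q ∃j (S(j) ∧ C(q))) ∨ ¬(∃p S(p))
Drive negations inward (¬∀x A ≡ ∃x ¬A, ¬∃x A ≡ ∀x ¬A, De Morgan for ∧/∨):
  (∀q ∀j (¬S(j) ∨ ¬C(q))) ∨ (∀p ¬S(p))
All bound variables are already distinct, so no renaming is needed.
Extract every quantifier outward, since the variables are now distinct and don't occur free across branches:
  ∀q ∀j ∀p (¬S(j) ∨ ¬C(q) ∨ ¬S(p))
The prefix is ∀q ∀j ∀p: 3 universal, 0 existential.

0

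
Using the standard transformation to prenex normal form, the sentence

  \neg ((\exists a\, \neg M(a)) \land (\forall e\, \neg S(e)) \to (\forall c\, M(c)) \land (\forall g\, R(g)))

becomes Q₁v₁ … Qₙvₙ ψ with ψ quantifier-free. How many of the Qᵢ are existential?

First replace A → B with ¬A ∨ B.
  \neg (\neg ((\exists a\, \neg M(a)) \land (\forall e\, \neg S(e))) \lor (\forall c\, M(c)) \land (\forall g\, R(g)))
Move each ¬ inward, flipping quantifiers it crosses:
  (\exists a\, \neg M(a)) \land (\forall e\, \neg S(e)) \land ((\exists c\, \neg M(c)) \lor (\exists g\, \neg R(g)))
Finally move all quantifiers to the prefix:
  \exists a\, \forall e\, \exists c\, \exists g\, (\neg M(a) \land \neg S(e) \land (\neg M(c) \lor \neg R(g)))
The prefix is \exists a \forall e \exists c \exists g: 1 universal, 3 existential.

3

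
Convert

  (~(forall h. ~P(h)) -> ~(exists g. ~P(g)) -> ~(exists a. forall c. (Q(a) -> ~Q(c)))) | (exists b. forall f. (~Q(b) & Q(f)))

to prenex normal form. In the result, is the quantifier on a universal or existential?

universal

Rewrite implications/biconditionals: A → B as ¬A ∨ B.
  ~~(forall h. ~P(h)) | ~~(exists g. ~P(g)) | ~(exists a. forall c. (~Q(a) | ~Q(c))) | (exists b. forall f. (~Q(b) & Q(f)))
Move each ¬ inward, flipping quantifiers it crosses:
  (forall h. ~P(h)) | (exists g. ~P(g)) | (forall a. exists c. (Q(a) & Q(c))) | (exists b. forall f. (~Q(b) & Q(f)))
All bound variables are already distinct, so no renaming is needed.
Pull the quantifiers to the front (each side's bound variable is not free in the other side):
  forall h. exists g. forall a. exists c. exists b. forall f. (~P(h) | ~P(g) | Q(a) & Q(c) | ~Q(b) & Q(f))
The quantifier exists a sits under an odd number of negations (counting the antecedent side of each →), so it flips to forall a.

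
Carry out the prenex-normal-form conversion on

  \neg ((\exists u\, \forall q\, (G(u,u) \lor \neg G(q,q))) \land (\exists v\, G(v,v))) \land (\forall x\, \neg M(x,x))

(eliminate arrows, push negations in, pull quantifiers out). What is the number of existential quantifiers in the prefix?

1

Drive negations inward (¬∀x A ≡ ∃x ¬A, ¬∃x A ≡ ∀x ¬A, De Morgan for ∧/∨):
  ((\forall u\, \exists q\, (\neg G(u,u) \land G(q,q))) \lor (\forall v\, \neg G(v,v))) \land (\forall x\, \neg M(x,x))
All bound variables are already distinct, so no renaming is needed.
Pull the quantifiers to the front (each side's bound variable is not free in the other side):
  \forall u\, \exists q\, \forall v\, \forall x\, ((\neg G(u,u) \land G(q,q) \lor \neg G(v,v)) \land \neg M(x,x))
The prefix is \forall u \exists q \forall v \forall x: 3 universal, 1 existential.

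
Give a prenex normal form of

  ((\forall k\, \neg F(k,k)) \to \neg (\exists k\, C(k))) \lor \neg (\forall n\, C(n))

Eliminate → and ↔ using ¬ and ∨.
  \neg (\forall k\, \neg F(k,k)) \lor \neg (\exists k\, C(k)) \lor \neg (\forall n\, C(n))
Move each ¬ inward, flipping quantifiers it crosses:
  (\exists k\, F(k,k)) \lor (\forall k\, \neg C(k)) \lor (\exists n\, \neg C(n))
Rename bound variables to avoid capture: k↦u1.
  (\exists k\, F(k,k)) \lor (\forall u1\, \neg C(u1)) \lor (\exists n\, \neg C(n))
Extract every quantifier outward, since the variables are now distinct and don't occur free across branches:
  \exists k\, \forall u1\, \exists n\, (F(k,k) \lor \neg C(u1) \lor \neg C(n))

\exists k\, \forall u1\, \exists n\, (F(k,k) \lor \neg C(u1) \lor \neg C(n))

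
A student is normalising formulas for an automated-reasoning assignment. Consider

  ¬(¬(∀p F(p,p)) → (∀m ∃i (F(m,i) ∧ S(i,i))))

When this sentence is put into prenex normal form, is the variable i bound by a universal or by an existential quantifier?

Eliminate → and ↔ using ¬ and ∨.
  ¬(¬¬(∀p F(p,p)) ∨ (∀m ∃i (F(m,i) ∧ S(i,i))))
Move each ¬ inward, flipping quantifiers it crosses:
  (∃p ¬F(p,p)) ∧ (∃m ∀i (¬F(m,i) ∨ ¬S(i,i)))
Pull the quantifiers to the front (each side's bound variable is not free in the other side):
  ∃p ∃m ∀i (¬F(p,p) ∧ (¬F(m,i) ∨ ¬S(i,i)))
The quantifier ∃i sits under an odd number of negations (counting the antecedent side of each →), so it flips to ∀i.

universal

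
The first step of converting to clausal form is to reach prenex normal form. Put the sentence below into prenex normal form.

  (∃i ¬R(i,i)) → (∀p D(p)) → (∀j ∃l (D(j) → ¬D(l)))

Eliminate → and ↔ using ¬ and ∨.
  ¬(∃i ¬R(i,i)) ∨ ¬(∀p D(p)) ∨ (∀j ∃l (¬D(j) ∨ ¬D(l)))
Drive negations inward (¬∀x A ≡ ∃x ¬A, ¬∃x A ≡ ∀x ¬A, De Morgan for ∧/∨):
  (∀i R(i,i)) ∨ (∃p ¬D(p)) ∨ (∀j ∃l (¬D(j) ∨ ¬D(l)))
Pull the quantifiers to the front (each side's bound variable is not free in the other side):
  ∀i ∃p ∀j ∃l (R(i,i) ∨ ¬D(p) ∨ ¬D(j) ∨ ¬D(l))

∀i ∃p ∀j ∃l (R(i,i) ∨ ¬D(p) ∨ ¬D(j) ∨ ¬D(l))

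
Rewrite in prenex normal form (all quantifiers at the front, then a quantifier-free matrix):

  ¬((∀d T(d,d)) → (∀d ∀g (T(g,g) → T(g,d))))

∀d ∃b ∃g (T(d,d) ∧ T(g,g) ∧ ¬T(g,b))

Rewrite implications/biconditionals: A → B as ¬A ∨ B.
  ¬(¬(∀d T(d,d)) ∨ (∀d ∀g (¬T(g,g) ∨ T(g,d))))
Move each ¬ inward, flipping quantifiers it crosses:
  (∀d T(d,d)) ∧ (∃d ∃g (T(g,g) ∧ ¬T(g,d)))
Standardize variables apart so no two quantifiers bind the same name: d↦b.
  (∀d T(d,d)) ∧ (∃b ∃g (T(g,g) ∧ ¬T(g,b)))
Pull the quantifiers to the front (each side's bound variable is not free in the other side):
  ∀d ∃b ∃g (T(d,d) ∧ T(g,g) ∧ ¬T(g,b))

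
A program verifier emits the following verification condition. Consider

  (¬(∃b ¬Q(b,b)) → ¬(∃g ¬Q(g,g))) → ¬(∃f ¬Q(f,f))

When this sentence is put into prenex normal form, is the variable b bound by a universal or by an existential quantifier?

Rewrite implications/biconditionals: A → B as ¬A ∨ B.
  ¬(¬¬(∃b ¬Q(b,b)) ∨ ¬(∃g ¬Q(g,g))) ∨ ¬(∃f ¬Q(f,f))
Push ¬ through the quantifiers and connectives to reach negation normal form:
  (∀b Q(b,b)) ∧ (∃g ¬Q(g,g)) ∨ (∀f Q(f,f))
All bound variables are already distinct, so no renaming is needed.
Finally move all quantifiers to the prefix:
  ∀b ∃g ∀f (Q(b,b) ∧ ¬Q(g,g) ∨ Q(f,f))
The quantifier ∃b sits under an odd number of negations (counting the antecedent side of each →), so it flips to ∀b.

universal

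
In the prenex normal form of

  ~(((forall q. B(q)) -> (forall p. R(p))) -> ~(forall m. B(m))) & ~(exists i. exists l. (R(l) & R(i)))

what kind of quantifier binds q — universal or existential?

existential

Rewrite implications/biconditionals: A → B as ¬A ∨ B.
  ~(~(~(forall q. B(q)) | (forall p. R(p))) | ~(forall m. B(m))) & ~(exists i. exists l. (R(l) & R(i)))
Push ¬ through the quantifiers and connectives to reach negation normal form:
  ((exists q. ~B(q)) | (forall p. R(p))) & (forall m. B(m)) & (forall i. forall l. (~R(l) | ~R(i)))
All bound variables are already distinct, so no renaming is needed.
Finally move all quantifiers to the prefix:
  exists q. forall p. forall m. forall i. forall l. ((~B(q) | R(p)) & B(m) & (~R(l) | ~R(i)))
The quantifier forall q sits under an odd number of negations (counting the antecedent side of each →), so it flips to exists q.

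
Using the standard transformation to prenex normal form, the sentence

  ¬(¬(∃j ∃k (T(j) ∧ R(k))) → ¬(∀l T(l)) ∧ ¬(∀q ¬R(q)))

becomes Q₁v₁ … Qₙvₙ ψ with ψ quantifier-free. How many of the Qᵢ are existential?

Rewrite implications/biconditionals: A → B as ¬A ∨ B.
  ¬(¬¬(∃j ∃k (T(j) ∧ R(k))) ∨ ¬(∀l T(l)) ∧ ¬(∀q ¬R(q)))
Drive negations inward (¬∀x A ≡ ∃x ¬A, ¬∃x A ≡ ∀x ¬A, De Morgan for ∧/∨):
  (∀j ∀k (¬T(j) ∨ ¬R(k))) ∧ ((∀l T(l)) ∨ (∀q ¬R(q)))
Extract every quantifier outward, since the variables are now distinct and don't occur free across branches:
  ∀j ∀k ∀l ∀q ((¬T(j) ∨ ¬R(k)) ∧ (T(l) ∨ ¬R(q)))
The prefix is ∀j ∀k ∀l ∀q: 4 universal, 0 existential.

0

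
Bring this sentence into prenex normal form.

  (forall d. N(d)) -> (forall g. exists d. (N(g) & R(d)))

First replace A → B with ¬A ∨ B.
  ~(forall d. N(d)) | (forall g. exists d. (N(g) & R(d)))
Move each ¬ inward, flipping quantifiers it crosses:
  (exists d. ~N(d)) | (forall g. exists d. (N(g) & R(d)))
Rename bound variables to avoid capture: d↦y1.
  (exists d. ~N(d)) | (forall g. exists y1. (N(g) & R(y1)))
Pull the quantifiers to the front (each side's bound variable is not free in the other side):
  exists d. forall g. exists y1. (~N(d) | N(g) & R(y1))

exists d. forall g. exists y1. (~N(d) | N(g) & R(y1))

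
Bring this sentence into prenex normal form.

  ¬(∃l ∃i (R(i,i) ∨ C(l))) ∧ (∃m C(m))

∀l ∀i ∃m (¬R(i,i) ∧ ¬C(l) ∧ C(m))

Drive negations inward (¬∀x A ≡ ∃x ¬A, ¬∃x A ≡ ∀x ¬A, De Morgan for ∧/∨):
  (∀l ∀i (¬R(i,i) ∧ ¬C(l))) ∧ (∃m C(m))
All bound variables are already distinct, so no renaming is needed.
Extract every quantifier outward, since the variables are now distinct and don't occur free across branches:
  ∀l ∀i ∃m (¬R(i,i) ∧ ¬C(l) ∧ C(m))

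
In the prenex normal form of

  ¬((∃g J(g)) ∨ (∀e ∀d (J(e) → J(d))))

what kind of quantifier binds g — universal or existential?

First replace A → B with ¬A ∨ B.
  ¬((∃g J(g)) ∨ (∀e ∀d (¬J(e) ∨ J(d))))
Drive negations inward (¬∀x A ≡ ∃x ¬A, ¬∃x A ≡ ∀x ¬A, De Morgan for ∧/∨):
  (∀g ¬J(g)) ∧ (∃e ∃d (J(e) ∧ ¬J(d)))
Extract every quantifier outward, since the variables are now distinct and don't occur free across branches:
  ∀g ∃e ∃d (¬J(g) ∧ J(e) ∧ ¬J(d))
The quantifier ∃g sits under an odd number of negations (counting the antecedent side of each →), so it flips to ∀g.

universal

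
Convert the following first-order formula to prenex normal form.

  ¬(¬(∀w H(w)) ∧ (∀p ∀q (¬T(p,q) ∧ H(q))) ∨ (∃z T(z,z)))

∀w ∃p ∃q ∀z ((H(w) ∨ T(p,q) ∨ ¬H(q)) ∧ ¬T(z,z))

Move each ¬ inward, flipping quantifiers it crosses:
  ((∀w H(w)) ∨ (∃p ∃q (T(p,q) ∨ ¬H(q)))) ∧ (∀z ¬T(z,z))
All bound variables are already distinct, so no renaming is needed.
Pull the quantifiers to the front (each side's bound variable is not free in the other side):
  ∀w ∃p ∃q ∀z ((H(w) ∨ T(p,q) ∨ ¬H(q)) ∧ ¬T(z,z))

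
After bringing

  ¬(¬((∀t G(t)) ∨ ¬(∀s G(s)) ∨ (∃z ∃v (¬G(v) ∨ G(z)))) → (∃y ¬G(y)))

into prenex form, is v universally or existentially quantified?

universal

First replace A → B with ¬A ∨ B.
  ¬(¬¬((∀t G(t)) ∨ ¬(∀s G(s)) ∨ (∃z ∃v (¬G(v) ∨ G(z)))) ∨ (∃y ¬G(y)))
Drive negations inward (¬∀x A ≡ ∃x ¬A, ¬∃x A ≡ ∀x ¬A, De Morgan for ∧/∨):
  (∃t ¬G(t)) ∧ (∀s G(s)) ∧ (∀z ∀v (G(v) ∧ ¬G(z))) ∧ (∀y G(y))
All bound variables are already distinct, so no renaming is needed.
Finally move all quantifiers to the prefix:
  ∃t ∀s ∀z ∀v ∀y (¬G(t) ∧ G(s) ∧ G(v) ∧ ¬G(z) ∧ G(y))
The quantifier ∃v sits under an odd number of negations (counting the antecedent side of each →), so it flips to ∀v.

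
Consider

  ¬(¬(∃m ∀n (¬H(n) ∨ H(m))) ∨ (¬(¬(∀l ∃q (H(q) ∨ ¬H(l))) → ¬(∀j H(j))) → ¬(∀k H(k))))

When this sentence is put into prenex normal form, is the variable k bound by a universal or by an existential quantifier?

universal

First replace A → B with ¬A ∨ B.
  ¬(¬(∃m ∀n (¬H(n) ∨ H(m))) ∨ ¬¬(¬¬(∀l ∃q (H(q) ∨ ¬H(l))) ∨ ¬(∀j H(j))) ∨ ¬(∀k H(k)))
Drive negations inward (¬∀x A ≡ ∃x ¬A, ¬∃x A ≡ ∀x ¬A, De Morgan for ∧/∨):
  (∃m ∀n (¬H(n) ∨ H(m))) ∧ (∃l ∀q (¬H(q) ∧ H(l))) ∧ (∀j H(j)) ∧ (∀k H(k))
All bound variables are already distinct, so no renaming is needed.
Finally move all quantifiers to the prefix:
  ∃m ∀n ∃l ∀q ∀j ∀k ((¬H(n) ∨ H(m)) ∧ ¬H(q) ∧ H(l) ∧ H(j) ∧ H(k))
The quantifier ∀k sits under an even number of negations (counting the antecedent side of each →), so it remains universal.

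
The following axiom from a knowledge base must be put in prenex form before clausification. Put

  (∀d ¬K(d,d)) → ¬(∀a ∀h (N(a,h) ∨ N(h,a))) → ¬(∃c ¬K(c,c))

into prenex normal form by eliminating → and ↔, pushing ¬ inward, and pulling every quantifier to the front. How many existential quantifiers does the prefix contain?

1

Eliminate → and ↔ using ¬ and ∨.
  ¬(∀d ¬K(d,d)) ∨ ¬¬(∀a ∀h (N(a,h) ∨ N(h,a))) ∨ ¬(∃c ¬K(c,c))
Push ¬ through the quantifiers and connectives to reach negation normal form:
  (∃d K(d,d)) ∨ (∀a ∀h (N(a,h) ∨ N(h,a))) ∨ (∀c K(c,c))
All bound variables are already distinct, so no renaming is needed.
Extract every quantifier outward, since the variables are now distinct and don't occur free across branches:
  ∃d ∀a ∀h ∀c (K(d,d) ∨ N(a,h) ∨ N(h,a) ∨ K(c,c))
The prefix is ∃d ∀a ∀h ∀c: 3 universal, 1 existential.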